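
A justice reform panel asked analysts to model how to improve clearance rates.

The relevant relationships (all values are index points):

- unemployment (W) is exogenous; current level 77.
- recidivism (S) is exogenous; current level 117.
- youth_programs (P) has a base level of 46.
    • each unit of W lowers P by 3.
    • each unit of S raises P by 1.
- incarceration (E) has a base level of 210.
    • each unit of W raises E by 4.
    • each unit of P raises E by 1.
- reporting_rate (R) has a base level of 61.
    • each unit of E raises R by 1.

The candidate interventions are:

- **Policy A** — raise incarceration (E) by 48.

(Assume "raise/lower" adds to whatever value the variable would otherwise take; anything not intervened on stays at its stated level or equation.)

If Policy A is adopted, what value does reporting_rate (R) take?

559

Policy A (E + 48):
  W = 77
  S = 117
  P = 46 − 3·77 + 117 = -68
  E = 210 + 4·77 + (-68) (+48 from intervention) = 498
  R = 61 + 498 = 559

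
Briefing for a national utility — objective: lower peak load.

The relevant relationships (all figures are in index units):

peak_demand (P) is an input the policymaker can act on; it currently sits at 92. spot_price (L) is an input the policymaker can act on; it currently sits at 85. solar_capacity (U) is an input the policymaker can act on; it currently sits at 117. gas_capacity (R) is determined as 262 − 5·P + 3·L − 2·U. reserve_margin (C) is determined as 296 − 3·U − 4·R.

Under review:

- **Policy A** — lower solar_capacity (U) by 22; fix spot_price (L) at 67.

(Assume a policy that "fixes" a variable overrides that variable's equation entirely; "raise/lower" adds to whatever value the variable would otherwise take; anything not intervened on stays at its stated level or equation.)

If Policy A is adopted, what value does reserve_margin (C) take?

Policy A (U − 22, L := 67):
  P = 92
  L = 67
  U = 117 − 22 = 95
  R = 262 − 5·92 + 3·67 − 2·95 = -187
  C = 296 − 3·95 − 4·(-187) = 759

759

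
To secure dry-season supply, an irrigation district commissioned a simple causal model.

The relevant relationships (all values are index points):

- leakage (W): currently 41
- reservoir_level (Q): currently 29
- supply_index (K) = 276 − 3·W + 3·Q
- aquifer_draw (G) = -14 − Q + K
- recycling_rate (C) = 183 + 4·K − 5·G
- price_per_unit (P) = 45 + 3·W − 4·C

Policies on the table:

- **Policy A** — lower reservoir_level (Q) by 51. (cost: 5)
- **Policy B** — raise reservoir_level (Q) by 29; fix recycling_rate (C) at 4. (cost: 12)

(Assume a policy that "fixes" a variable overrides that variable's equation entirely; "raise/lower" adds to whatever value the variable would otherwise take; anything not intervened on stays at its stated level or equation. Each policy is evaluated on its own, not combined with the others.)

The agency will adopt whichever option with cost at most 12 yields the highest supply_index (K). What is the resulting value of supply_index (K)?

327

Policy A (Q − 51):
  W = 41
  Q = 29 − 51 = -22
  K = 276 − 3·41 + 3·(-22) = 87
Policy B (Q + 29, C := 4):
  W = 41
  Q = 29 + 29 = 58
  K = 276 − 3·41 + 3·58 = 327
Comparing — Policy A: K=87, Policy B: K=327. Highest is 327 (Policy B).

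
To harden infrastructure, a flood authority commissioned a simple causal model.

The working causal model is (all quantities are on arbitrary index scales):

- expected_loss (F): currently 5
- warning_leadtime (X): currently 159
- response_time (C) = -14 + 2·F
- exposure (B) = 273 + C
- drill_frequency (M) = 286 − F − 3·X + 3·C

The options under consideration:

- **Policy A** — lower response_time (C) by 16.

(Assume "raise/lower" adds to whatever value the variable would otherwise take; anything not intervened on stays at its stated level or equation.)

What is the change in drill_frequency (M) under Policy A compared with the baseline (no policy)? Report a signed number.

-48

Baseline:
  F = 5
  X = 159
  C = -14 + 2·5 = -4
  M = 286 − 5 − 3·159 + 3·(-4) = -208
Policy A (C − 16):
  F = 5
  X = 159
  C = -14 + 2·5 (−16 from intervention) = -20
  M = 286 − 5 − 3·159 + 3·(-20) = -256
Change in M: -256 − (-208) = -48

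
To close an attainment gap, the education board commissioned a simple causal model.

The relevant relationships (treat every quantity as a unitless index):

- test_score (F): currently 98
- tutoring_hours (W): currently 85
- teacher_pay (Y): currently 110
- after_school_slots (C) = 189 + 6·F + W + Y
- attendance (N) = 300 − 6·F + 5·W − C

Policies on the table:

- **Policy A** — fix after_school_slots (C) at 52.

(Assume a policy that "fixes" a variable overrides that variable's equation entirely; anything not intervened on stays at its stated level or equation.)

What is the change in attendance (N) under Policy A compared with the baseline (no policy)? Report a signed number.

920

Baseline:
  F = 98
  W = 85
  Y = 110
  C = 189 + 6·98 + 85 + 110 = 972
  N = 300 − 6·98 + 5·85 − 972 = -835
Policy A (C := 52):
  F = 98
  W = 85
  Y = 110
  C = 52
  N = 300 − 6·98 + 5·85 − 52 = 85
Change in N: 85 − (-835) = 920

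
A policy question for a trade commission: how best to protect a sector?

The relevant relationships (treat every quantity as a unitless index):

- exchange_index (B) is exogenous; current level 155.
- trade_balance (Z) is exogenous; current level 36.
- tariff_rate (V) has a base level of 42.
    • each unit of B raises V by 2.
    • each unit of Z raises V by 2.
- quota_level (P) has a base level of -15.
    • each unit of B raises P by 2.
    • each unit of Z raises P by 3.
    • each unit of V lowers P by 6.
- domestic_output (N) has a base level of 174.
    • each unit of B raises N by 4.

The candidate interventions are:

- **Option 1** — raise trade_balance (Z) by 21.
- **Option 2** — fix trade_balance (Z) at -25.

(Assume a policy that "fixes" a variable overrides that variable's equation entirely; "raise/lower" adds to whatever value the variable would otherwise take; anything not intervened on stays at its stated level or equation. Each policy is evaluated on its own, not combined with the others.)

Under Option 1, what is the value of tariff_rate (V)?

466

Option 1 (Z + 21):
  B = 155
  Z = 36 + 21 = 57
  V = 42 + 2·155 + 2·57 = 466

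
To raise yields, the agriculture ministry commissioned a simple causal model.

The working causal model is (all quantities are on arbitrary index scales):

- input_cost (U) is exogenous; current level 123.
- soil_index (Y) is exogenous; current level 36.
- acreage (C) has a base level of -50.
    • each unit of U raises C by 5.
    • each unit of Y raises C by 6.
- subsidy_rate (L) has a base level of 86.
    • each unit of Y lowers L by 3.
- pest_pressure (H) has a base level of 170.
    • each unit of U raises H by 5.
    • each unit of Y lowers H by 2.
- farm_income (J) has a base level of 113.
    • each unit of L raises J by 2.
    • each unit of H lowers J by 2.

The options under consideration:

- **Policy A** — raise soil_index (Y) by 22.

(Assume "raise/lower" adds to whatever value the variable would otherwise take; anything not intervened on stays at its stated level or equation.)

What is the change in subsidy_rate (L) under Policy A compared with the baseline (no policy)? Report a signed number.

Baseline:
  Y = 36
  L = 86 − 3·36 = -22
Policy A (Y + 22):
  Y = 36 + 22 = 58
  L = 86 − 3·58 = -88
Change in L: -88 − (-22) = -66

-66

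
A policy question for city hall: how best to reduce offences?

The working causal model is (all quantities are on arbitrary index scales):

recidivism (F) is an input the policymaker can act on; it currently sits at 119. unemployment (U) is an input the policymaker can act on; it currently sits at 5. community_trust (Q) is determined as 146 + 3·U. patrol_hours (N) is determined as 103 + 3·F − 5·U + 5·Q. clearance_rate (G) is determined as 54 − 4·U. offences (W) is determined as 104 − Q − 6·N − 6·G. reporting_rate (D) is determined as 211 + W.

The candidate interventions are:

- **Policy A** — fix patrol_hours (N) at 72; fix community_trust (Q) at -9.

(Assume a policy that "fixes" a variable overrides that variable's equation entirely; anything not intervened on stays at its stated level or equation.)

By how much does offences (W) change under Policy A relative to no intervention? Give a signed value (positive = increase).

7178

Baseline:
  F = 119
  U = 5
  Q = 146 + 3·5 = 161
  N = 103 + 3·119 − 5·5 + 5·161 = 1240
  G = 54 − 4·5 = 34
  W = 104 − 161 − 6·1240 − 6·34 = -7701
Policy A (N := 72, Q := -9):
  F = 119
  U = 5
  Q = -9
  N = 72
  G = 54 − 4·5 = 34
  W = 104 − (-9) − 6·72 − 6·34 = -523
Change in W: -523 − (-7701) = 7178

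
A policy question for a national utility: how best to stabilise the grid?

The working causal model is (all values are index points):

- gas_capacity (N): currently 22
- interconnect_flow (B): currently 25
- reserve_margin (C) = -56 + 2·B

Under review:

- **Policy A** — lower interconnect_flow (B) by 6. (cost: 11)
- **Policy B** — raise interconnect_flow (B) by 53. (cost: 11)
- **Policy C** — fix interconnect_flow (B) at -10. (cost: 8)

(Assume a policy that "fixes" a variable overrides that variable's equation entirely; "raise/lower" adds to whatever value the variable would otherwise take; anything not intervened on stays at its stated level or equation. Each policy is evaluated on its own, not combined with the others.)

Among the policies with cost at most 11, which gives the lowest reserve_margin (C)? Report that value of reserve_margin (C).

-76

Policy A (B − 6):
  B = 25 − 6 = 19
  C = -56 + 2·19 = -18
Policy B (B + 53):
  B = 25 + 53 = 78
  C = -56 + 2·78 = 100
Policy C (B := -10):
  B = -10
  C = -56 + 2·(-10) = -76
Comparing — Policy A: C=-18, Policy B: C=100, Policy C: C=-76. Lowest is -76 (Policy C).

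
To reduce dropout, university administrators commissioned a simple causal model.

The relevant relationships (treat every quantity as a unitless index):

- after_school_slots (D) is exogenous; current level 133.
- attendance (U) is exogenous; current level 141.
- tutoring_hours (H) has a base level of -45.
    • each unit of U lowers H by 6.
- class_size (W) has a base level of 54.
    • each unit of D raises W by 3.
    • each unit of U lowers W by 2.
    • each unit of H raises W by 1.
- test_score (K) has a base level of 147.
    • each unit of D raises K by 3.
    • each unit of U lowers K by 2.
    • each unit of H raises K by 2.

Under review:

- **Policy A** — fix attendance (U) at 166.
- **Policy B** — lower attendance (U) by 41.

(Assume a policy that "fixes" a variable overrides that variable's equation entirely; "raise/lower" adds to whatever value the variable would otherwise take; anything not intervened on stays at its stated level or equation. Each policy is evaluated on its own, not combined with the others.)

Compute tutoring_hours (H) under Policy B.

-645

Policy B (U − 41):
  U = 141 − 41 = 100
  H = -45 − 6·100 = -645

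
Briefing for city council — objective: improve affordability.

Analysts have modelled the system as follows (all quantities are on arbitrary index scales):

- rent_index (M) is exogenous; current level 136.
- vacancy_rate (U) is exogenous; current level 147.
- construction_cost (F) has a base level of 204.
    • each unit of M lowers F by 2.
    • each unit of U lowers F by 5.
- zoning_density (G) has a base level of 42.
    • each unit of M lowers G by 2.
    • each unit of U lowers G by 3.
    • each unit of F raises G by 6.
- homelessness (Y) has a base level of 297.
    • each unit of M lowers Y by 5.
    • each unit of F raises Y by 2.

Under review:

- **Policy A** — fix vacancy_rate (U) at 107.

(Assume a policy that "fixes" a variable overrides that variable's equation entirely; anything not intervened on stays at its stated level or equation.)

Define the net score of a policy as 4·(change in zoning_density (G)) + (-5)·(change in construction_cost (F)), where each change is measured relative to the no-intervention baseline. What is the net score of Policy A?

4280

Baseline:
  M = 136
  U = 147
  F = 204 − 2·136 − 5·147 = -803
  G = 42 − 2·136 − 3·147 + 6·(-803) = -5489
Policy A (U := 107):
  M = 136
  U = 107
  F = 204 − 2·136 − 5·107 = -603
  G = 42 − 2·136 − 3·107 + 6·(-603) = -4169
ΔG = -4169 − (-5489) = 1320; ΔF = -603 − (-803) = 200
Score = 4·1320 + (-5)·200 = 4280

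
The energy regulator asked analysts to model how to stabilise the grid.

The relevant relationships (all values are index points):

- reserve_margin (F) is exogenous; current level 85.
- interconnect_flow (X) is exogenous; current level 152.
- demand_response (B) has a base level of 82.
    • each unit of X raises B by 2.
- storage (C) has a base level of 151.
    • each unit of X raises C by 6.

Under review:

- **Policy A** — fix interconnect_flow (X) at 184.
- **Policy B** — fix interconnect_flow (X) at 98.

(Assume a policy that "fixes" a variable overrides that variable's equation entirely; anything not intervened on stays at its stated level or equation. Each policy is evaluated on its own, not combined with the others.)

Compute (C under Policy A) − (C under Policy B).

Policy A (X := 184):
  X = 184
  C = 151 + 6·184 = 1255
Policy B (X := 98):
  X = 98
  C = 151 + 6·98 = 739
C: 1255 − 739 = 516

516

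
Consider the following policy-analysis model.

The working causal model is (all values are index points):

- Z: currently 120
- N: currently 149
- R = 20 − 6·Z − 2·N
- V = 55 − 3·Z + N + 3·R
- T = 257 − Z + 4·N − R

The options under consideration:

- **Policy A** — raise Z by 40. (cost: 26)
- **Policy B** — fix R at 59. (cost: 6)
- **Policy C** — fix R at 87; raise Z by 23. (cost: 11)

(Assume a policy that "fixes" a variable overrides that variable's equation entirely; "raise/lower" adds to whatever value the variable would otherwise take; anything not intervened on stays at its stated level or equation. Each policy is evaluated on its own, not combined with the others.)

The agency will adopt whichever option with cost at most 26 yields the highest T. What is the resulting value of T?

1931

Policy A (Z + 40):
  Z = 120 + 40 = 160
  N = 149
  R = 20 − 6·160 − 2·149 = -1238
  T = 257 − 160 + 4·149 − (-1238) = 1931
Policy B (R := 59):
  Z = 120
  N = 149
  R = 59
  T = 257 − 120 + 4·149 − 59 = 674
Policy C (R := 87, Z + 23):
  Z = 120 + 23 = 143
  N = 149
  R = 87
  T = 257 − 143 + 4·149 − 87 = 623
Comparing — Policy A: T=1931, Policy B: T=674, Policy C: T=623. Highest is 1931 (Policy A).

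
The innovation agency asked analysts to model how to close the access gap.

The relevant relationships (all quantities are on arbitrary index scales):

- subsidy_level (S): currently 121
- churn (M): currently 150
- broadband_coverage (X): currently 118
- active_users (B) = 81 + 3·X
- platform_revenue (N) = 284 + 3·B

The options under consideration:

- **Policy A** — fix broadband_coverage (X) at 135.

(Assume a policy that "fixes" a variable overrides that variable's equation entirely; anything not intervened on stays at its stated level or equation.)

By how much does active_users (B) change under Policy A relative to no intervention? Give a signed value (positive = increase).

Baseline:
  X = 118
  B = 81 + 3·118 = 435
Policy A (X := 135):
  X = 135
  B = 81 + 3·135 = 486
Change in B: 486 − 435 = 51

51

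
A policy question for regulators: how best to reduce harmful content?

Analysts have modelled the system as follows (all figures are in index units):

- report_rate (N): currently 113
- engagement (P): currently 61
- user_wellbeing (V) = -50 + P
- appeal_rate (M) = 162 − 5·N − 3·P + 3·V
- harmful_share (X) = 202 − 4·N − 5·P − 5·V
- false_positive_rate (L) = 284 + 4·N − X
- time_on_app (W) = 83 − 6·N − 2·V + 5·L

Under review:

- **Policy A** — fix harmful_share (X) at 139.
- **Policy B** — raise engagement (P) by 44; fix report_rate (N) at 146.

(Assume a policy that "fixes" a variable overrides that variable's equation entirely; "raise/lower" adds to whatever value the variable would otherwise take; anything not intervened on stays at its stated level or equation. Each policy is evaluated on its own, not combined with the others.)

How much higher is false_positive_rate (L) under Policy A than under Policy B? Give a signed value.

Policy A (X := 139):
  N = 113
  P = 61
  V = -50 + 61 = 11
  X = 139
  L = 284 + 4·113 − 139 = 597
Policy B (P + 44, N := 146):
  N = 146
  P = 61 + 44 = 105
  V = -50 + 105 = 55
  X = 202 − 4·146 − 5·105 − 5·55 = -1182
  L = 284 + 4·146 − (-1182) = 2050
L: 597 − 2050 = -1453

-1453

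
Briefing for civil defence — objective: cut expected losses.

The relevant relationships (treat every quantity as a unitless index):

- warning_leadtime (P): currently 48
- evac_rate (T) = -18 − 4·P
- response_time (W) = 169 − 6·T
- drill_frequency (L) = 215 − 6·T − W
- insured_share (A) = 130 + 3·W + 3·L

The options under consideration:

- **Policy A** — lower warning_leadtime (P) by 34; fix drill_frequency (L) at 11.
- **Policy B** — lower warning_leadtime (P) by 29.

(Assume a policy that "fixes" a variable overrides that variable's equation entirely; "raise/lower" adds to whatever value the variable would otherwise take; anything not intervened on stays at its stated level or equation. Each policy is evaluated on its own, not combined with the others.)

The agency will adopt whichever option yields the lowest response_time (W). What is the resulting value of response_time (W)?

Policy A (P − 34, L := 11):
  P = 48 − 34 = 14
  T = -18 − 4·14 = -74
  W = 169 − 6·(-74) = 613
Policy B (P − 29):
  P = 48 − 29 = 19
  T = -18 − 4·19 = -94
  W = 169 − 6·(-94) = 733
Comparing — Policy A: W=613, Policy B: W=733. Lowest is 613 (Policy A).

613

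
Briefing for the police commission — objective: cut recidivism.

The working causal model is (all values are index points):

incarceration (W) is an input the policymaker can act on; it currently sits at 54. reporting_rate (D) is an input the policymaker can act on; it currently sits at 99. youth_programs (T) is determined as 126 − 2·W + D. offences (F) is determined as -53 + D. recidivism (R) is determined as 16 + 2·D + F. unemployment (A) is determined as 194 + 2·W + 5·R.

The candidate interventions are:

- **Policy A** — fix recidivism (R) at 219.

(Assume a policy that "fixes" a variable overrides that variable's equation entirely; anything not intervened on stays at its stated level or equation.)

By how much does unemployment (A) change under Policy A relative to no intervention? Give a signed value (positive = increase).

-205

Baseline:
  W = 54
  D = 99
  F = -53 + 99 = 46
  R = 16 + 2·99 + 46 = 260
  A = 194 + 2·54 + 5·260 = 1602
Policy A (R := 219):
  W = 54
  D = 99
  F = -53 + 99 = 46
  R = 219
  A = 194 + 2·54 + 5·219 = 1397
Change in A: 1397 − 1602 = -205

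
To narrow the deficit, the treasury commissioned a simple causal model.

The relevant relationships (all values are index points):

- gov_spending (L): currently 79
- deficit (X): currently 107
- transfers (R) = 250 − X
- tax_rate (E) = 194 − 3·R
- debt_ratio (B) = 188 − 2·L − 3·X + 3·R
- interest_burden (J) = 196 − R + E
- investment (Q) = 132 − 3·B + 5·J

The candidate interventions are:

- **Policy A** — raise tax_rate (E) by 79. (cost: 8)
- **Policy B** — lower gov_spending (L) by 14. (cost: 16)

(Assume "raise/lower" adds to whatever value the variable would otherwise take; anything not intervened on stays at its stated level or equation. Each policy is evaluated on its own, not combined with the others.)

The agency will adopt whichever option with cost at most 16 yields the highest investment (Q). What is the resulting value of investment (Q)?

Policy A (E + 79):
  L = 79
  X = 107
  R = 250 − 107 = 143
  E = 194 − 3·143 (+79 from intervention) = -156
  B = 188 − 2·79 − 3·107 + 3·143 = 138
  J = 196 − 143 + (-156) = -103
  Q = 132 − 3·138 + 5·(-103) = -797
Policy B (L − 14):
  L = 79 − 14 = 65
  X = 107
  R = 250 − 107 = 143
  E = 194 − 3·143 = -235
  B = 188 − 2·65 − 3·107 + 3·143 = 166
  J = 196 − 143 + (-235) = -182
  Q = 132 − 3·166 + 5·(-182) = -1276
Comparing — Policy A: Q=-797, Policy B: Q=-1276. Highest is -797 (Policy A).

-797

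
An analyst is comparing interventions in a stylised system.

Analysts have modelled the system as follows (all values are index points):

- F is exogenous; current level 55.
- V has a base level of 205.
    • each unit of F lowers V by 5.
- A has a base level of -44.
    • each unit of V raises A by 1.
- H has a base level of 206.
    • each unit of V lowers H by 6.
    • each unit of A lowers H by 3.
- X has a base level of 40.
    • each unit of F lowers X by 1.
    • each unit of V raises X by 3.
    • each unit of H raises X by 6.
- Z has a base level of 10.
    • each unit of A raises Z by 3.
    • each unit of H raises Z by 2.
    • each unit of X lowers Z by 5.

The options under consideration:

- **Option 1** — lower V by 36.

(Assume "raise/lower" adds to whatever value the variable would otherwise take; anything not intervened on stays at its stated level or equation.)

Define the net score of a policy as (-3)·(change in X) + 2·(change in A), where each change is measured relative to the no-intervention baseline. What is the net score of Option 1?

-5580

Baseline:
  F = 55
  V = 205 − 5·55 = -70
  A = -44 + (-70) = -114
  H = 206 − 6·(-70) − 3·(-114) = 968
  X = 40 − 55 + 3·(-70) + 6·968 = 5583
Option 1 (V − 36):
  F = 55
  V = 205 − 5·55 (−36 from intervention) = -106
  A = -44 + (-106) = -150
  H = 206 − 6·(-106) − 3·(-150) = 1292
  X = 40 − 55 + 3·(-106) + 6·1292 = 7419
ΔX = 7419 − 5583 = 1836; ΔA = -150 − (-114) = -36
Score = (-3)·1836 + 2·(-36) = -5580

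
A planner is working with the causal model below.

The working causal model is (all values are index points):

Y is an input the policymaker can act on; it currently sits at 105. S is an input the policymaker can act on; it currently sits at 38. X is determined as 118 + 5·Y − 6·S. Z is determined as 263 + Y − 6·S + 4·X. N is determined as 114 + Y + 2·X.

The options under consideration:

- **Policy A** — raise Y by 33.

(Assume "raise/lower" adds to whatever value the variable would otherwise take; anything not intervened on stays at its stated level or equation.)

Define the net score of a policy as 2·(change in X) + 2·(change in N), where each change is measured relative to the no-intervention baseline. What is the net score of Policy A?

1056

Baseline:
  Y = 105
  S = 38
  X = 118 + 5·105 − 6·38 = 415
  N = 114 + 105 + 2·415 = 1049
Policy A (Y + 33):
  Y = 105 + 33 = 138
  S = 38
  X = 118 + 5·138 − 6·38 = 580
  N = 114 + 138 + 2·580 = 1412
ΔX = 580 − 415 = 165; ΔN = 1412 − 1049 = 363
Score = 2·165 + 2·363 = 1056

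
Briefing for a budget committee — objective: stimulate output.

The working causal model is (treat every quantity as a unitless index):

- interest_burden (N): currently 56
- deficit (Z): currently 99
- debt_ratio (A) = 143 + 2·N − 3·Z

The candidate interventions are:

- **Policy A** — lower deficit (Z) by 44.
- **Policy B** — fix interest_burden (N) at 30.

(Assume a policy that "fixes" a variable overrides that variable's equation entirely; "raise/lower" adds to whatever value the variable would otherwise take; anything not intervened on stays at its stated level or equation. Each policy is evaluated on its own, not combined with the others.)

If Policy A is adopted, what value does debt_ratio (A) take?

90

Policy A (Z − 44):
  N = 56
  Z = 99 − 44 = 55
  A = 143 + 2·56 − 3·55 = 90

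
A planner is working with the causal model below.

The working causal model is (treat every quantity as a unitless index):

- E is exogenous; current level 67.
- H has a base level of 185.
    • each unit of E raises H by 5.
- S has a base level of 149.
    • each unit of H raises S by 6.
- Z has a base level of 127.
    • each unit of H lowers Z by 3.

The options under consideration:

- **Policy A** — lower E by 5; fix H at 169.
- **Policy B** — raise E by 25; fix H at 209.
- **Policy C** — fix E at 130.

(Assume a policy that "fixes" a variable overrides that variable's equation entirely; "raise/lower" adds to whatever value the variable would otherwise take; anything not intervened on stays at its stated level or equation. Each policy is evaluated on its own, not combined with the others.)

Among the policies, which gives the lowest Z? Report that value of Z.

Policy A (E − 5, H := 169):
  E = 67 − 5 = 62
  H = 169
  Z = 127 − 3·169 = -380
Policy B (E + 25, H := 209):
  E = 67 + 25 = 92
  H = 209
  Z = 127 − 3·209 = -500
Policy C (E := 130):
  E = 130
  H = 185 + 5·130 = 835
  Z = 127 − 3·835 = -2378
Comparing — Policy A: Z=-380, Policy B: Z=-500, Policy C: Z=-2378. Lowest is -2378 (Policy C).

-2378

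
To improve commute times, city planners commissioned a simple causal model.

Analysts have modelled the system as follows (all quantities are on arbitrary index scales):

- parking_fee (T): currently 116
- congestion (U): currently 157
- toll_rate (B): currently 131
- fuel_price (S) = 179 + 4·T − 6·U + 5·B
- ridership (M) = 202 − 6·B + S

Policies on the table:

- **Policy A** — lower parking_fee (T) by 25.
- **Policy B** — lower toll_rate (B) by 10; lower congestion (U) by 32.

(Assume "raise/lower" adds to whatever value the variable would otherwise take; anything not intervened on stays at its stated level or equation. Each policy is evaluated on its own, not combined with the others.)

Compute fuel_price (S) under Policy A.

256

Policy A (T − 25):
  T = 116 − 25 = 91
  U = 157
  B = 131
  S = 179 + 4·91 − 6·157 + 5·131 = 256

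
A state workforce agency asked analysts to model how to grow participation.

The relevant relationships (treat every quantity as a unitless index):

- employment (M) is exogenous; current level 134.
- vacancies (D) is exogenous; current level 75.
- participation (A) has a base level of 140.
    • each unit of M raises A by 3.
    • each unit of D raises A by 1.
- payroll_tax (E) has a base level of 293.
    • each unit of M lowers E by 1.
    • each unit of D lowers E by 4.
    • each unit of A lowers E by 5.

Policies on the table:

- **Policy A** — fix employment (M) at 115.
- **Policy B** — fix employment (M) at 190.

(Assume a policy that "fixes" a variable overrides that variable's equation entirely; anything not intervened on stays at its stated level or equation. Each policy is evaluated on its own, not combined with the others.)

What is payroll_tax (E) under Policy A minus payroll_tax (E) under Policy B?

Policy A (M := 115):
  M = 115
  D = 75
  A = 140 + 3·115 + 75 = 560
  E = 293 − 115 − 4·75 − 5·560 = -2922
Policy B (M := 190):
  M = 190
  D = 75
  A = 140 + 3·190 + 75 = 785
  E = 293 − 190 − 4·75 − 5·785 = -4122
E: -2922 − (-4122) = 1200

1200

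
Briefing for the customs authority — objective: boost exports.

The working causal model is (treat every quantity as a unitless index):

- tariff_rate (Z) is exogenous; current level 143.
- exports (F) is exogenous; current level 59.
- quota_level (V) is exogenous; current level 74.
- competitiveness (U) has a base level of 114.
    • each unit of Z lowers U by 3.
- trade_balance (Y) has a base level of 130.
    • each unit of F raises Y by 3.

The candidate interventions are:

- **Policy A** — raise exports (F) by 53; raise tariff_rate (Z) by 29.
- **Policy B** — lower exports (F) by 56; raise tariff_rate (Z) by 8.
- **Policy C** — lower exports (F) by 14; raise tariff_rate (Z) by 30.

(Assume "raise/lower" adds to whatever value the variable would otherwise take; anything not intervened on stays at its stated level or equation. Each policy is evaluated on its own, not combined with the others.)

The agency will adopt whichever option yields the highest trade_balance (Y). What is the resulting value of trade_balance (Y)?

466

Policy A (F + 53, Z + 29):
  F = 59 + 53 = 112
  Y = 130 + 3·112 = 466
Policy B (F − 56, Z + 8):
  F = 59 − 56 = 3
  Y = 130 + 3·3 = 139
Policy C (F − 14, Z + 30):
  F = 59 − 14 = 45
  Y = 130 + 3·45 = 265
Comparing — Policy A: Y=466, Policy B: Y=139, Policy C: Y=265. Highest is 466 (Policy A).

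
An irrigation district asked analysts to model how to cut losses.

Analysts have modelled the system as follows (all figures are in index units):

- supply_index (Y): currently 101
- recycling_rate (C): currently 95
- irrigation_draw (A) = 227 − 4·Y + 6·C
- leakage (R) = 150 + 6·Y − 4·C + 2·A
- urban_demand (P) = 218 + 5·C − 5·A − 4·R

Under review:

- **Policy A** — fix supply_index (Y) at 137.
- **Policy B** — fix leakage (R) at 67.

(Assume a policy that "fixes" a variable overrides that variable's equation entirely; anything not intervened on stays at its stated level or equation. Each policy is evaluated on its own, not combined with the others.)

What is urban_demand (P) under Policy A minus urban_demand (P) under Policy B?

-3372

Policy A (Y := 137):
  Y = 137
  C = 95
  A = 227 − 4·137 + 6·95 = 249
  R = 150 + 6·137 − 4·95 + 2·249 = 1090
  P = 218 + 5·95 − 5·249 − 4·1090 = -4912
Policy B (R := 67):
  Y = 101
  C = 95
  A = 227 − 4·101 + 6·95 = 393
  R = 67
  P = 218 + 5·95 − 5·393 − 4·67 = -1540
P: -4912 − (-1540) = -3372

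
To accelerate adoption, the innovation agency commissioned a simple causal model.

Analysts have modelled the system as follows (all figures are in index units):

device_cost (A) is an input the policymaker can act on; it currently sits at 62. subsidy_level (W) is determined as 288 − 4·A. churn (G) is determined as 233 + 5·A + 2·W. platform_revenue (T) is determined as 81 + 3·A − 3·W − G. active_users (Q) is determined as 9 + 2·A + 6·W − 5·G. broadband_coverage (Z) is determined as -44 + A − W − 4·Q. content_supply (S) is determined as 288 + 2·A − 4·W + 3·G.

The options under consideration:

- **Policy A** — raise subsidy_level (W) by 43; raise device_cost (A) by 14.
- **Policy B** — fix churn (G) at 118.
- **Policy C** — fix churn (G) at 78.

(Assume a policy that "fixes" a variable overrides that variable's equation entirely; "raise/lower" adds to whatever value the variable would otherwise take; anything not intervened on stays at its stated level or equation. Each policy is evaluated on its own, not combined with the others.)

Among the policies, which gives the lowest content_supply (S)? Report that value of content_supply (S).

486

Policy A (W + 43, A + 14):
  A = 62 + 14 = 76
  W = 288 − 4·76 (+43 from intervention) = 27
  G = 233 + 5·76 + 2·27 = 667
  S = 288 + 2·76 − 4·27 + 3·667 = 2333
Policy B (G := 118):
  A = 62
  W = 288 − 4·62 = 40
  G = 118
  S = 288 + 2·62 − 4·40 + 3·118 = 606
Policy C (G := 78):
  A = 62
  W = 288 − 4·62 = 40
  G = 78
  S = 288 + 2·62 − 4·40 + 3·78 = 486
Comparing — Policy A: S=2333, Policy B: S=606, Policy C: S=486. Lowest is 486 (Policy C).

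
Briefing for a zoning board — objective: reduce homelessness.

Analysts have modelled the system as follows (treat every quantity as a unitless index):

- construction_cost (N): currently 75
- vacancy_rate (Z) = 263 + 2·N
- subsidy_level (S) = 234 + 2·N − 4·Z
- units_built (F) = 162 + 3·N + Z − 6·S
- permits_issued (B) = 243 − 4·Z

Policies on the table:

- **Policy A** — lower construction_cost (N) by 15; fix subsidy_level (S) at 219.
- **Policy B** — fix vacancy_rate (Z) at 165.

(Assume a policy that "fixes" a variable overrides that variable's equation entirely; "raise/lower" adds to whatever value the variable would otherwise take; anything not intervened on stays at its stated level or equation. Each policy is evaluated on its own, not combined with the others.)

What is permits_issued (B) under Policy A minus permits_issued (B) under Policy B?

Policy A (N − 15, S := 219):
  N = 75 − 15 = 60
  Z = 263 + 2·60 = 383
  B = 243 − 4·383 = -1289
Policy B (Z := 165):
  N = 75
  Z = 165
  B = 243 − 4·165 = -417
B: -1289 − (-417) = -872

-872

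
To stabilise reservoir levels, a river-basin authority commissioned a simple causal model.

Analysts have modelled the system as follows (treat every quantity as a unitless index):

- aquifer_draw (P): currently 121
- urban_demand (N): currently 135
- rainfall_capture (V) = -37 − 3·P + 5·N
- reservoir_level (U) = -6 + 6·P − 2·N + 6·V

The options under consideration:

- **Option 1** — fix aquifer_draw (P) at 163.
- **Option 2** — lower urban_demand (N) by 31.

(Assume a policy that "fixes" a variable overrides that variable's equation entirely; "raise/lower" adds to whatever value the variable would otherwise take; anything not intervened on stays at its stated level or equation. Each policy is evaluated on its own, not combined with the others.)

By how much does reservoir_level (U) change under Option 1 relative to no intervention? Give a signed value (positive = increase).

Baseline:
  P = 121
  N = 135
  V = -37 − 3·121 + 5·135 = 275
  U = -6 + 6·121 − 2·135 + 6·275 = 2100
Option 1 (P := 163):
  P = 163
  N = 135
  V = -37 − 3·163 + 5·135 = 149
  U = -6 + 6·163 − 2·135 + 6·149 = 1596
Change in U: 1596 − 2100 = -504

-504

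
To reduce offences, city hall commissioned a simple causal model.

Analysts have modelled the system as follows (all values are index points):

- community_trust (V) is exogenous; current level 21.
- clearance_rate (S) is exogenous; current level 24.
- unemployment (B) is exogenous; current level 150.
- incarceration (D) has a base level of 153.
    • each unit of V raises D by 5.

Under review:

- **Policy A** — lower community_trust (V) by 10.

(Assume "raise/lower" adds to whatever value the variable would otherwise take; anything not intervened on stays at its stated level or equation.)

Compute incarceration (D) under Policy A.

208

Policy A (V − 10):
  V = 21 − 10 = 11
  D = 153 + 5·11 = 208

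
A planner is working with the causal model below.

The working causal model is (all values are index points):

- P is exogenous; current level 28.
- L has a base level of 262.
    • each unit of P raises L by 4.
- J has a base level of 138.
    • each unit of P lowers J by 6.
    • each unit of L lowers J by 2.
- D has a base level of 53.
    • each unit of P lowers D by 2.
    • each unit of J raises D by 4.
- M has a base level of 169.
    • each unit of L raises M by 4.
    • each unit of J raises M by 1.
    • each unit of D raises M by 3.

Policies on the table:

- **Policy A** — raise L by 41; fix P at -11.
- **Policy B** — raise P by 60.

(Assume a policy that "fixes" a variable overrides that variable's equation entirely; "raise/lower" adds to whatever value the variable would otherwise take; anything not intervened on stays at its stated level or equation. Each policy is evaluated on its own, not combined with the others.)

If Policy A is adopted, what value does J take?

-314

Policy A (L + 41, P := -11):
  P = -11
  L = 262 + 4·(-11) (+41 from intervention) = 259
  J = 138 − 6·(-11) − 2·259 = -314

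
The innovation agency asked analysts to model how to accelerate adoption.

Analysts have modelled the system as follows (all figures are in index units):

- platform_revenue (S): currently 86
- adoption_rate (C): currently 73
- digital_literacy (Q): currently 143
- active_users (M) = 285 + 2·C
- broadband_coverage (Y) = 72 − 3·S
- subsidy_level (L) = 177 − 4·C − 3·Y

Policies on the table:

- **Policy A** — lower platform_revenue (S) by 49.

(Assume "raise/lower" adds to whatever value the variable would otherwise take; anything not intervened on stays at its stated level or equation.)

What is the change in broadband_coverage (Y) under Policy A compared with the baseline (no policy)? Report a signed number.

147

Baseline:
  S = 86
  Y = 72 − 3·86 = -186
Policy A (S − 49):
  S = 86 − 49 = 37
  Y = 72 − 3·37 = -39
Change in Y: -39 − (-186) = 147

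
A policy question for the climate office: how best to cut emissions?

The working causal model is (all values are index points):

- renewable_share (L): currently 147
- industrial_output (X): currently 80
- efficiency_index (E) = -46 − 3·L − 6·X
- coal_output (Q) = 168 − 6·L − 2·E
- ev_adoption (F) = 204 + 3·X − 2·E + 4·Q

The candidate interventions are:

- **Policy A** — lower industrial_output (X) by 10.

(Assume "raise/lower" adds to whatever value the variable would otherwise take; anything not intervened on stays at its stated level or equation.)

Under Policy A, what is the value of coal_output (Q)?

Policy A (X − 10):
  L = 147
  X = 80 − 10 = 70
  E = -46 − 3·147 − 6·70 = -907
  Q = 168 − 6·147 − 2·(-907) = 1100

1100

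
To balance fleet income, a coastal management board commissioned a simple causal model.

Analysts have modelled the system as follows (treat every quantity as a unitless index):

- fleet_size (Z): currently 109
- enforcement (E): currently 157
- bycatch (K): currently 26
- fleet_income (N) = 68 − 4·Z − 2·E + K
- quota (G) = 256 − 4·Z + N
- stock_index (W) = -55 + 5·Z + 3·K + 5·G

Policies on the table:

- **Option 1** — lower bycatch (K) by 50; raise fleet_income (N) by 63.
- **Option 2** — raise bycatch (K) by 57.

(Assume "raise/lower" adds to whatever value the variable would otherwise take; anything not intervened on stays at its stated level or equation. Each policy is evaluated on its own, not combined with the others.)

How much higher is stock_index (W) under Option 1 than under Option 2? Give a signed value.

Option 1 (K − 50, N + 63):
  Z = 109
  E = 157
  K = 26 − 50 = -24
  N = 68 − 4·109 − 2·157 + (-24) (+63 from intervention) = -643
  G = 256 − 4·109 + (-643) = -823
  W = -55 + 5·109 + 3·(-24) + 5·(-823) = -3697
Option 2 (K + 57):
  Z = 109
  E = 157
  K = 26 + 57 = 83
  N = 68 − 4·109 − 2·157 + 83 = -599
  G = 256 − 4·109 + (-599) = -779
  W = -55 + 5·109 + 3·83 + 5·(-779) = -3156
W: -3697 − (-3156) = -541

-541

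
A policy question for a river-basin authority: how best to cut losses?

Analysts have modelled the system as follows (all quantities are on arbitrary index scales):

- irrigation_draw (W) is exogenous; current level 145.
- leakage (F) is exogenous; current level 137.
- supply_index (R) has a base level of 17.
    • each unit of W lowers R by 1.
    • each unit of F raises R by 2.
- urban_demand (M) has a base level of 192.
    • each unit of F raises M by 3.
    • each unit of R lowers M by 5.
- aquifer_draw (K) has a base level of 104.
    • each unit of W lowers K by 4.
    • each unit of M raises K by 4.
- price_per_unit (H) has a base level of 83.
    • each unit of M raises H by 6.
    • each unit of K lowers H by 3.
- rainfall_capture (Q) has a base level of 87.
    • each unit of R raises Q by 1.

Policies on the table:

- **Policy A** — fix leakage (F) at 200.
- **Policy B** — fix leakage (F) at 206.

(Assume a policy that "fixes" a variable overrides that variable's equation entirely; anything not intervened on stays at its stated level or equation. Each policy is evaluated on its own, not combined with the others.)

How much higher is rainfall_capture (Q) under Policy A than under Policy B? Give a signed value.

Policy A (F := 200):
  W = 145
  F = 200
  R = 17 − 145 + 2·200 = 272
  Q = 87 + 272 = 359
Policy B (F := 206):
  W = 145
  F = 206
  R = 17 − 145 + 2·206 = 284
  Q = 87 + 284 = 371
Q: 359 − 371 = -12

-12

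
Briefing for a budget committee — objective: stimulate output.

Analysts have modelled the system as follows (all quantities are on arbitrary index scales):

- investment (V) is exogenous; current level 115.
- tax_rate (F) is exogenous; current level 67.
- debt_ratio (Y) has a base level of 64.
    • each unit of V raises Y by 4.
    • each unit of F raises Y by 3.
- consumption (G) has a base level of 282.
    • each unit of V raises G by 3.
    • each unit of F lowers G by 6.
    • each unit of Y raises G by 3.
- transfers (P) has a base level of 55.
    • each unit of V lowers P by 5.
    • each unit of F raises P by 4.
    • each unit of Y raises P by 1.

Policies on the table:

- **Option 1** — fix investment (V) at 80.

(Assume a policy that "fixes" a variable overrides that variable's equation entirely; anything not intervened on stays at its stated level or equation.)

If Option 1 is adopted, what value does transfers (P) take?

508

Option 1 (V := 80):
  V = 80
  F = 67
  Y = 64 + 4·80 + 3·67 = 585
  P = 55 − 5·80 + 4·67 + 585 = 508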